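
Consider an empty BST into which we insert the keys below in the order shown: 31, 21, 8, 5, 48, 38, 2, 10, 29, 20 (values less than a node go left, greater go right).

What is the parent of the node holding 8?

Insert 31: tree is empty, so 31 becomes the root.
Insert 21: 21 < 31 → go left. Place as left child of 31.
Insert 8: 8 < 31 → go left; 8 < 21 → go left. Place as left child of 21.
Insert 5: 5 < 31 → go left; 5 < 21 → go left; 5 < 8 → go left. Place as left child of 8.
Insert 48: 48 > 31 → go right. Place as right child of 31.
Insert 38: 38 > 31 → go right; 38 < 48 → go left. Place as left child of 48.
Insert 2: 2 < 31 → go left; 2 < 21 → go left; 2 < 8 → go left; 2 < 5 → go left. Place as left child of 5.
Insert 10: 10 < 31 → go left; 10 < 21 → go left; 10 > 8 → go right. Place as right child of 8.
Insert 29: 29 < 31 → go left; 29 > 21 → go right. Place as right child of 21.
Insert 20: 20 < 31 → go left; 20 < 21 → go left; 20 > 8 → go right; 20 > 10 → go right. Place as right child of 10.

21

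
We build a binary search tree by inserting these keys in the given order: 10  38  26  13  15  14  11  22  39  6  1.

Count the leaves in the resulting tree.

Insert 10: tree is empty, so 10 becomes the root.
Insert 38: 38 > 10 → go right. Place as right child of 10.
Insert 26: 26 > 10 → go right; 26 < 38 → go left. Place as left child of 38.
Insert 13: 13 > 10 → go right; 13 < 38 → go left; 13 < 26 → go left. Place as left child of 26.
Insert 15: 15 > 10 → go right; 15 < 38 → go left; 15 < 26 → go left; 15 > 13 → go right. Place as right child of 13.
Insert 14: 14 > 10 → go right; 14 < 38 → go left; 14 < 26 → go left; 14 > 13 → go right; 14 < 15 → go left. Place as left child of 15.
Insert 11: 11 > 10 → go right; 11 < 38 → go left; 11 < 26 → go left; 11 < 13 → go left. Place as left child of 13.
Insert 22: 22 > 10 → go right; 22 < 38 → go left; 22 < 26 → go left; 22 > 13 → go right; 22 > 15 → go right. Place as right child of 15.
Insert 39: 39 > 10 → go right; 39 > 38 → go right. Place as right child of 38.
Insert 6: 6 < 10 → go left. Place as left child of 10.
Insert 1: 1 < 10 → go left; 1 < 6 → go left. Place as left child of 6.

Leaves: 1, 11, 14, 22, 39 — 5 in total.

5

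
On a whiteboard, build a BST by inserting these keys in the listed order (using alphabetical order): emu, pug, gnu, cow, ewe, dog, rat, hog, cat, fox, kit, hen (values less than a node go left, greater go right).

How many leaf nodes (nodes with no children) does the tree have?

6

Insert emu: tree is empty, so emu becomes the root.
Insert pug: pug > emu → go right. Place as right child of emu.
Insert gnu: gnu > emu → go right; gnu < pug → go left. Place as left child of pug.
Insert cow: cow < emu → go left. Place as left child of emu.
Insert ewe: ewe > emu → go right; ewe < pug → go left; ewe < gnu → go left. Place as left child of gnu.
Insert dog: dog < emu → go left; dog > cow → go right. Place as right child of cow.
Insert rat: rat > emu → go right; rat > pug → go right. Place as right child of pug.
Insert hog: hog > emu → go right; hog < pug → go left; hog > gnu → go right. Place as right child of gnu.
Insert cat: cat < emu → go left; cat < cow → go left. Place as left child of cow.
Insert fox: fox > emu → go right; fox < pug → go left; fox < gnu → go left; fox > ewe → go right. Place as right child of ewe.
Insert kit: kit > emu → go right; kit < pug → go left; kit > gnu → go right; kit > hog → go right. Place as right child of hog.
Insert hen: hen > emu → go right; hen < pug → go left; hen > gnu → go right; hen < hog → go left. Place as left child of hog.

Leaves: cat, dog, fox, hen, kit, rat — 6 in total.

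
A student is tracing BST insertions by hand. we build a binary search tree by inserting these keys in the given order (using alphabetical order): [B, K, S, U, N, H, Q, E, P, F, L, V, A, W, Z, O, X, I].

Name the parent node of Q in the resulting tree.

Insert B: tree is empty, so B becomes the root.
Insert K: K > B → go right. Place as right child of B.
Insert S: S > B → go right; S > K → go right. Place as right child of K.
Insert U: U > B → go right; U > K → go right; U > S → go right. Place as right child of S.
Insert N: N > B → go right; N > K → go right; N < S → go left. Place as left child of S.
Insert H: H > B → go right; H < K → go left. Place as left child of K.
Insert Q: Q > B → go right; Q > K → go right; Q < S → go left; Q > N → go right. Place as right child of N.
Insert E: E > B → go right; E < K → go left; E < H → go left. Place as left child of H.
Insert P: P > B → go right; P > K → go right; P < S → go left; P > N → go right; P < Q → go left. Place as left child of Q.
Insert F: F > B → go right; F < K → go left; F < H → go left; F > E → go right. Place as right child of E.
Insert L: L > B → go right; L > K → go right; L < S → go left; L < N → go left. Place as left child of N.
Insert V: V > B → go right; V > K → go right; V > S → go right; V > U → go right. Place as right child of U.
Insert A: A < B → go left. Place as left child of B.
Insert W: W > B → go right; W > K → go right; W > S → go right; W > U → go right; W > V → go right. Place as right child of V.
Insert Z: Z > B → go right; Z > K → go right; Z > S → go right; Z > U → go right; Z > V → go right; Z > W → go right. Place as right child of W.
Insert O: O > B → go right; O > K → go right; O < S → go left; O > N → go right; O < Q → go left; O < P → go left. Place as left child of P.
Insert X: X > B → go right; X > K → go right; X > S → go right; X > U → go right; X > V → go right; X > W → go right; X < Z → go left. Place as left child of Z.
Insert I: I > B → go right; I < K → go left; I > H → go right. Place as right child of H.

N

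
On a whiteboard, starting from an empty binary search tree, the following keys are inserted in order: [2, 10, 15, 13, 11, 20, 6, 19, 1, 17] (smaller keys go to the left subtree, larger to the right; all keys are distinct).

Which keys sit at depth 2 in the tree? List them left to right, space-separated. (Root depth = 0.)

6 15

Insert 2: tree is empty, so 2 becomes the root.
Insert 10: 10 > 2 → go right. Place as right child of 2.
Insert 15: 15 > 2 → go right; 15 > 10 → go right. Place as right child of 10.
Insert 13: 13 > 2 → go right; 13 > 10 → go right; 13 < 15 → go left. Place as left child of 15.
Insert 11: 11 > 2 → go right; 11 > 10 → go right; 11 < 15 → go left; 11 < 13 → go left. Place as left child of 13.
Insert 20: 20 > 2 → go right; 20 > 10 → go right; 20 > 15 → go right. Place as right child of 15.
Insert 6: 6 > 2 → go right; 6 < 10 → go left. Place as left child of 10.
Insert 19: 19 > 2 → go right; 19 > 10 → go right; 19 > 15 → go right; 19 < 20 → go left. Place as left child of 20.
Insert 1: 1 < 2 → go left. Place as left child of 2.
Insert 17: 17 > 2 → go right; 17 > 10 → go right; 17 > 15 → go right; 17 < 20 → go left; 17 < 19 → go left. Place as left child of 19.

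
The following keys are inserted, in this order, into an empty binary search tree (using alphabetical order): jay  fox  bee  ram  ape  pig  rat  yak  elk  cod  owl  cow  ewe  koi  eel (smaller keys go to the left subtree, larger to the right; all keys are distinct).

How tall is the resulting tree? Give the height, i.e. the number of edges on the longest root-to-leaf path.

6

Insert jay: tree is empty, so jay becomes the root.
Insert fox: fox < jay → go left. Place as left child of jay.
Insert bee: bee < jay → go left; bee < fox → go left. Place as left child of fox.
Insert ram: ram > jay → go right. Place as right child of jay.
Insert ape: ape < jay → go left; ape < fox → go left; ape < bee → go left. Place as left child of bee.
Insert pig: pig > jay → go right; pig < ram → go left. Place as left child of ram.
Insert rat: rat > jay → go right; rat > ram → go right. Place as right child of ram.
Insert yak: yak > jay → go right; yak > ram → go right; yak > rat → go right. Place as right child of rat.
Insert elk: elk < jay → go left; elk < fox → go left; elk > bee → go right. Place as right child of bee.
Insert cod: cod < jay → go left; cod < fox → go left; cod > bee → go right; cod < elk → go left. Place as left child of elk.
Insert owl: owl > jay → go right; owl < ram → go left; owl < pig → go left. Place as left child of pig.
Insert cow: cow < jay → go left; cow < fox → go left; cow > bee → go right; cow < elk → go left; cow > cod → go right. Place as right child of cod.
Insert ewe: ewe < jay → go left; ewe < fox → go left; ewe > bee → go right; ewe > elk → go right. Place as right child of elk.
Insert koi: koi > jay → go right; koi < ram → go left; koi < pig → go left; koi < owl → go left. Place as left child of owl.
Insert eel: eel < jay → go left; eel < fox → go left; eel > bee → go right; eel < elk → go left; eel > cod → go right; eel > cow → go right. Place as right child of cow.

The deepest node is eel at depth 6.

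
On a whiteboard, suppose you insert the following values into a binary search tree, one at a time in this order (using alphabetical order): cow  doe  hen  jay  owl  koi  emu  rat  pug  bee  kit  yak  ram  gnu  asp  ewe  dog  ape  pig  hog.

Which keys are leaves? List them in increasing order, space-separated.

Insert cow: tree is empty, so cow becomes the root.
Insert doe: doe > cow → go right. Place as right child of cow.
Insert hen: hen > cow → go right; hen > doe → go right. Place as right child of doe.
Insert jay: jay > cow → go right; jay > doe → go right; jay > hen → go right. Place as right child of hen.
Insert owl: owl > cow → go right; owl > doe → go right; owl > hen → go right; owl > jay → go right. Place as right child of jay.
Insert koi: koi > cow → go right; koi > doe → go right; koi > hen → go right; koi > jay → go right; koi < owl → go left. Place as left child of owl.
Insert emu: emu > cow → go right; emu > doe → go right; emu < hen → go left. Place as left child of hen.
Insert rat: rat > cow → go right; rat > doe → go right; rat > hen → go right; rat > jay → go right; rat > owl → go right. Place as right child of owl.
Insert pug: pug > cow → go right; pug > doe → go right; pug > hen → go right; pug > jay → go right; pug > owl → go right; pug < rat → go left. Place as left child of rat.
Insert bee: bee < cow → go left. Place as left child of cow.
Insert kit: kit > cow → go right; kit > doe → go right; kit > hen → go right; kit > jay → go right; kit < owl → go left; kit < koi → go left. Place as left child of koi.
Insert yak: yak > cow → go right; yak > doe → go right; yak > hen → go right; yak > jay → go right; yak > owl → go right; yak > rat → go right. Place as right child of rat.
Insert ram: ram > cow → go right; ram > doe → go right; ram > hen → go right; ram > jay → go right; ram > owl → go right; ram < rat → go left; ram > pug → go right. Place as right child of pug.
Insert gnu: gnu > cow → go right; gnu > doe → go right; gnu < hen → go left; gnu > emu → go right. Place as right child of emu.
Insert asp: asp < cow → go left; asp < bee → go left. Place as left child of bee.
Insert ewe: ewe > cow → go right; ewe > doe → go right; ewe < hen → go left; ewe > emu → go right; ewe < gnu → go left. Place as left child of gnu.
Insert dog: dog > cow → go right; dog > doe → go right; dog < hen → go left; dog < emu → go left. Place as left child of emu.
Insert ape: ape < cow → go left; ape < bee → go left; ape < asp → go left. Place as left child of asp.
Insert pig: pig > cow → go right; pig > doe → go right; pig > hen → go right; pig > jay → go right; pig > owl → go right; pig < rat → go left; pig < pug → go left. Place as left child of pug.
Insert hog: hog > cow → go right; hog > doe → go right; hog > hen → go right; hog < jay → go left. Place as left child of jay.

ape dog ewe hog kit pig ram yak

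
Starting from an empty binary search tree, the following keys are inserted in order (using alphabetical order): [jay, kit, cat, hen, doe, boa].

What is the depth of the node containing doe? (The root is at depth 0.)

3

jay: root
kit: right child of jay (depth 1)
cat: left child of jay (depth 1)
hen: right child of cat (depth 2)
doe: left child of hen (depth 3)
boa: left child of cat (depth 2)

Path to doe: jay → cat → hen → doe, which is 3 edges.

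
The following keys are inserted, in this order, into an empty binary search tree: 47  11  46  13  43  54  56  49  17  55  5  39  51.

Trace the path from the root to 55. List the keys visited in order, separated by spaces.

47 54 56 55

47: root
11: left child of 47 (depth 1)
46: right child of 11 (depth 2)
13: left child of 46 (depth 3)
43: right child of 13 (depth 4)
54: right child of 47 (depth 1)
56: right child of 54 (depth 2)
49: left child of 54 (depth 2)
17: left child of 43 (depth 5)
55: left child of 56 (depth 3)
5: left child of 11 (depth 2)
39: right child of 17 (depth 6)
51: right child of 49 (depth 3)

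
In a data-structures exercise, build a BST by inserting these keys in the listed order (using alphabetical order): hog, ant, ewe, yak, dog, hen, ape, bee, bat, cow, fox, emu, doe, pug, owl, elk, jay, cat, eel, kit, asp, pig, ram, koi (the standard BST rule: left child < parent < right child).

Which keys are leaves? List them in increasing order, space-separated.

hog: root
ant: left child of hog (depth 1)
ewe: right child of ant (depth 2)
yak: right child of hog (depth 1)
dog: left child of ewe (depth 3)
hen: right child of ewe (depth 3)
ape: left child of dog (depth 4)
bee: right child of ape (depth 5)
bat: left child of bee (depth 6)
cow: right child of bee (depth 6)
fox: left child of hen (depth 4)
emu: right child of dog (depth 4)
doe: right child of cow (depth 7)
pug: left child of yak (depth 2)
owl: left child of pug (depth 3)
elk: left child of emu (depth 5)
jay: left child of owl (depth 4)
cat: left child of cow (depth 7)
eel: left child of elk (depth 6)
kit: right child of jay (depth 5)
asp: left child of bat (depth 7)
pig: right child of owl (depth 4)
ram: right child of pug (depth 3)
koi: right child of kit (depth 6)

asp cat doe eel fox koi pig ram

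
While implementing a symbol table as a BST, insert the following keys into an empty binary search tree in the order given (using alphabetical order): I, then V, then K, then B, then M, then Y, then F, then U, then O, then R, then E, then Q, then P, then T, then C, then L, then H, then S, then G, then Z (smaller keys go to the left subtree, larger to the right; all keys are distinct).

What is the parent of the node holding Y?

V

Insert I: tree is empty, so I becomes the root.
Insert V: V > I → go right. Place as right child of I.
Insert K: K > I → go right; K < V → go left. Place as left child of V.
Insert B: B < I → go left. Place as left child of I.
Insert M: M > I → go right; M < V → go left; M > K → go right. Place as right child of K.
Insert Y: Y > I → go right; Y > V → go right. Place as right child of V.
Insert F: F < I → go left; F > B → go right. Place as right child of B.
Insert U: U > I → go right; U < V → go left; U > K → go right; U > M → go right. Place as right child of M.
Insert O: O > I → go right; O < V → go left; O > K → go right; O > M → go right; O < U → go left. Place as left child of U.
Insert R: R > I → go right; R < V → go left; R > K → go right; R > M → go right; R < U → go left; R > O → go right. Place as right child of O.
Insert E: E < I → go left; E > B → go right; E < F → go left. Place as left child of F.
Insert Q: Q > I → go right; Q < V → go left; Q > K → go right; Q > M → go right; Q < U → go left; Q > O → go right; Q < R → go left. Place as left child of R.
Insert P: P > I → go right; P < V → go left; P > K → go right; P > M → go right; P < U → go left; P > O → go right; P < R → go left; P < Q → go left. Place as left child of Q.
Insert T: T > I → go right; T < V → go left; T > K → go right; T > M → go right; T < U → go left; T > O → go right; T > R → go right. Place as right child of R.
Insert C: C < I → go left; C > B → go right; C < F → go left; C < E → go left. Place as left child of E.
Insert L: L > I → go right; L < V → go left; L > K → go right; L < M → go left. Place as left child of M.
Insert H: H < I → go left; H > B → go right; H > F → go right. Place as right child of F.
Insert S: S > I → go right; S < V → go left; S > K → go right; S > M → go right; S < U → go left; S > O → go right; S > R → go right; S < T → go left. Place as left child of T.
Insert G: G < I → go left; G > B → go right; G > F → go right; G < H → go left. Place as left child of H.
Insert Z: Z > I → go right; Z > V → go right; Z > Y → go right. Place as right child of Y.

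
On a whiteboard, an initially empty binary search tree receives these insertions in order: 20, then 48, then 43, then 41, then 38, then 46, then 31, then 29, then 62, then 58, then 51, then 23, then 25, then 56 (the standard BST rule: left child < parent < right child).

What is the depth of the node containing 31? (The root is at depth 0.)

Resulting structure (node: left, right):
  20: L=–, R=48
  48: L=43, R=62
  43: L=41, R=46
  41: L=38, R=–
  38: L=31, R=–
  46: L=–, R=–
  31: L=29, R=–
  29: L=23, R=–
  62: L=58, R=–
  58: L=51, R=–
  51: L=–, R=56
  23: L=–, R=25
  25: L=–, R=–
  56: L=–, R=–

Path to 31: 20 → 48 → 43 → 41 → 38 → 31, which is 5 edges.

5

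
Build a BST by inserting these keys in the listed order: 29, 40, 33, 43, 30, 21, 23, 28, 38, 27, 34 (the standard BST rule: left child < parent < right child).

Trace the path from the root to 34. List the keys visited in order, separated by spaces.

29 40 33 38 34

29: root
40: right child of 29 (depth 1)
33: left child of 40 (depth 2)
43: right child of 40 (depth 2)
30: left child of 33 (depth 3)
21: left child of 29 (depth 1)
23: right child of 21 (depth 2)
28: right child of 23 (depth 3)
38: right child of 33 (depth 3)
27: left child of 28 (depth 4)
34: left child of 38 (depth 4)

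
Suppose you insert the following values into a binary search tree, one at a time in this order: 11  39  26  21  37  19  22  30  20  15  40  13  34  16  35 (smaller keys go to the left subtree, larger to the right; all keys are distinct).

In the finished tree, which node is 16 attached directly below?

15

11: root
39: right child of 11 (depth 1)
26: left child of 39 (depth 2)
21: left child of 26 (depth 3)
37: right child of 26 (depth 3)
19: left child of 21 (depth 4)
22: right child of 21 (depth 4)
30: left child of 37 (depth 4)
20: right child of 19 (depth 5)
15: left child of 19 (depth 5)
40: right child of 39 (depth 2)
13: left child of 15 (depth 6)
34: right child of 30 (depth 5)
16: right child of 15 (depth 6)
35: right child of 34 (depth 6)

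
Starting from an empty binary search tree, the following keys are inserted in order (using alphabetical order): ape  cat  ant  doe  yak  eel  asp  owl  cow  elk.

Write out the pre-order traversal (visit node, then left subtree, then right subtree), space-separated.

ape ant cat asp doe cow yak eel owl elk

Resulting structure (node: left, right):
  ape: L=ant, R=cat
  cat: L=asp, R=doe
  ant: L=–, R=–
  doe: L=cow, R=yak
  yak: L=eel, R=–
  eel: L=–, R=owl
  asp: L=–, R=–
  owl: L=elk, R=–
  cow: L=–, R=–
  elk: L=–, R=–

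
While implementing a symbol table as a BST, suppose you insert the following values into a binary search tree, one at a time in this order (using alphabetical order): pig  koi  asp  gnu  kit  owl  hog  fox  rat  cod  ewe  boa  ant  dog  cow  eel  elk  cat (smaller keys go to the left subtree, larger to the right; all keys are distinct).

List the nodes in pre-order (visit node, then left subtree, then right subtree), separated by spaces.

Insert pig: tree is empty, so pig becomes the root.
Insert koi: koi < pig → go left. Place as left child of pig.
Insert asp: asp < pig → go left; asp < koi → go left. Place as left child of koi.
Insert gnu: gnu < pig → go left; gnu < koi → go left; gnu > asp → go right. Place as right child of asp.
Insert kit: kit < pig → go left; kit < koi → go left; kit > asp → go right; kit > gnu → go right. Place as right child of gnu.
Insert owl: owl < pig → go left; owl > koi → go right. Place as right child of koi.
Insert hog: hog < pig → go left; hog < koi → go left; hog > asp → go right; hog > gnu → go right; hog < kit → go left. Place as left child of kit.
Insert fox: fox < pig → go left; fox < koi → go left; fox > asp → go right; fox < gnu → go left. Place as left child of gnu.
Insert rat: rat > pig → go right. Place as right child of pig.
Insert cod: cod < pig → go left; cod < koi → go left; cod > asp → go right; cod < gnu → go left; cod < fox → go left. Place as left child of fox.
Insert ewe: ewe < pig → go left; ewe < koi → go left; ewe > asp → go right; ewe < gnu → go left; ewe < fox → go left; ewe > cod → go right. Place as right child of cod.
Insert boa: boa < pig → go left; boa < koi → go left; boa > asp → go right; boa < gnu → go left; boa < fox → go left; boa < cod → go left. Place as left child of cod.
Insert ant: ant < pig → go left; ant < koi → go left; ant < asp → go left. Place as left child of asp.
Insert dog: dog < pig → go left; dog < koi → go left; dog > asp → go right; dog < gnu → go left; dog < fox → go left; dog > cod → go right; dog < ewe → go left. Place as left child of ewe.
Insert cow: cow < pig → go left; cow < koi → go left; cow > asp → go right; cow < gnu → go left; cow < fox → go left; cow > cod → go right; cow < ewe → go left; cow < dog → go left. Place as left child of dog.
Insert eel: eel < pig → go left; eel < koi → go left; eel > asp → go right; eel < gnu → go left; eel < fox → go left; eel > cod → go right; eel < ewe → go left; eel > dog → go right. Place as right child of dog.
Insert elk: elk < pig → go left; elk < koi → go left; elk > asp → go right; elk < gnu → go left; elk < fox → go left; elk > cod → go right; elk < ewe → go left; elk > dog → go right; elk > eel → go right. Place as right child of eel.
Insert cat: cat < pig → go left; cat < koi → go left; cat > asp → go right; cat < gnu → go left; cat < fox → go left; cat < cod → go left; cat > boa → go right. Place as right child of boa.

pig koi asp ant gnu fox cod boa cat ewe dog cow eel elk kit hog owl rat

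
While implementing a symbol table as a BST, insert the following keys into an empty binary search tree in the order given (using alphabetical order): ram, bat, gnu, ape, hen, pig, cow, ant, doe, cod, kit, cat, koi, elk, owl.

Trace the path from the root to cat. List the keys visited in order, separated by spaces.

ram bat gnu cow cod cat

ram: root
bat: left child of ram (depth 1)
gnu: right child of bat (depth 2)
ape: left child of bat (depth 2)
hen: right child of gnu (depth 3)
pig: right child of hen (depth 4)
cow: left child of gnu (depth 3)
ant: left child of ape (depth 3)
doe: right child of cow (depth 4)
cod: left child of cow (depth 4)
kit: left child of pig (depth 5)
cat: left child of cod (depth 5)
koi: right child of kit (depth 6)
elk: right child of doe (depth 5)
owl: right child of koi (depth 7)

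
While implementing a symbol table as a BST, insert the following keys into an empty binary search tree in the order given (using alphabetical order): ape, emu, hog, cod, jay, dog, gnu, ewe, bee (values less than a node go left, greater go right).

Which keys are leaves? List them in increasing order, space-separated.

bee dog ewe jay

Resulting structure (node: left, right):
  ape: L=–, R=emu
  emu: L=cod, R=hog
  hog: L=gnu, R=jay
  cod: L=bee, R=dog
  jay: L=–, R=–
  dog: L=–, R=–
  gnu: L=ewe, R=–
  ewe: L=–, R=–
  bee: L=–, R=–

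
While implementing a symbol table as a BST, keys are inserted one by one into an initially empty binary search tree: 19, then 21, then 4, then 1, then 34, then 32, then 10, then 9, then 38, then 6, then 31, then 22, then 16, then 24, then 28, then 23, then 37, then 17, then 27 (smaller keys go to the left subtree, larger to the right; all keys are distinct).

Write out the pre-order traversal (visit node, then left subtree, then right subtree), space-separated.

Insert 19: tree is empty, so 19 becomes the root.
Insert 21: 21 > 19 → go right. Place as right child of 19.
Insert 4: 4 < 19 → go left. Place as left child of 19.
Insert 1: 1 < 19 → go left; 1 < 4 → go left. Place as left child of 4.
Insert 34: 34 > 19 → go right; 34 > 21 → go right. Place as right child of 21.
Insert 32: 32 > 19 → go right; 32 > 21 → go right; 32 < 34 → go left. Place as left child of 34.
Insert 10: 10 < 19 → go left; 10 > 4 → go right. Place as right child of 4.
Insert 9: 9 < 19 → go left; 9 > 4 → go right; 9 < 10 → go left. Place as left child of 10.
Insert 38: 38 > 19 → go right; 38 > 21 → go right; 38 > 34 → go right. Place as right child of 34.
Insert 6: 6 < 19 → go left; 6 > 4 → go right; 6 < 10 → go left; 6 < 9 → go left. Place as left child of 9.
Insert 31: 31 > 19 → go right; 31 > 21 → go right; 31 < 34 → go left; 31 < 32 → go left. Place as left child of 32.
Insert 22: 22 > 19 → go right; 22 > 21 → go right; 22 < 34 → go left; 22 < 32 → go left; 22 < 31 → go left. Place as left child of 31.
Insert 16: 16 < 19 → go left; 16 > 4 → go right; 16 > 10 → go right. Place as right child of 10.
Insert 24: 24 > 19 → go right; 24 > 21 → go right; 24 < 34 → go left; 24 < 32 → go left; 24 < 31 → go left; 24 > 22 → go right. Place as right child of 22.
Insert 28: 28 > 19 → go right; 28 > 21 → go right; 28 < 34 → go left; 28 < 32 → go left; 28 < 31 → go left; 28 > 22 → go right; 28 > 24 → go right. Place as right child of 24.
Insert 23: 23 > 19 → go right; 23 > 21 → go right; 23 < 34 → go left; 23 < 32 → go left; 23 < 31 → go left; 23 > 22 → go right; 23 < 24 → go left. Place as left child of 24.
Insert 37: 37 > 19 → go right; 37 > 21 → go right; 37 > 34 → go right; 37 < 38 → go left. Place as left child of 38.
Insert 17: 17 < 19 → go left; 17 > 4 → go right; 17 > 10 → go right; 17 > 16 → go right. Place as right child of 16.
Insert 27: 27 > 19 → go right; 27 > 21 → go right; 27 < 34 → go left; 27 < 32 → go left; 27 < 31 → go left; 27 > 22 → go right; 27 > 24 → go right; 27 < 28 → go left. Place as left child of 28.

19 4 1 10 9 6 16 17 21 34 32 31 22 24 23 28 27 38 37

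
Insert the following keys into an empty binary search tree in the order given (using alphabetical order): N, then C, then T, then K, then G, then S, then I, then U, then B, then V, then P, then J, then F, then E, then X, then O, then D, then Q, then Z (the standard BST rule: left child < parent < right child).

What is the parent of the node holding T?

N: root
C: left child of N (depth 1)
T: right child of N (depth 1)
K: right child of C (depth 2)
G: left child of K (depth 3)
S: left child of T (depth 2)
I: right child of G (depth 4)
U: right child of T (depth 2)
B: left child of C (depth 2)
V: right child of U (depth 3)
P: left child of S (depth 3)
J: right child of I (depth 5)
F: left child of G (depth 4)
E: left child of F (depth 5)
X: right child of V (depth 4)
O: left child of P (depth 4)
D: left child of E (depth 6)
Q: right child of P (depth 4)
Z: right child of X (depth 5)

N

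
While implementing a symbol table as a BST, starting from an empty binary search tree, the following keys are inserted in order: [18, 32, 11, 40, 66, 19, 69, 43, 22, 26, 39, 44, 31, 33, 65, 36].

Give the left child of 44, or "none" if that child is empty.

none

18: root
32: right child of 18 (depth 1)
11: left child of 18 (depth 1)
40: right child of 32 (depth 2)
66: right child of 40 (depth 3)
19: left child of 32 (depth 2)
69: right child of 66 (depth 4)
43: left child of 66 (depth 4)
22: right child of 19 (depth 3)
26: right child of 22 (depth 4)
39: left child of 40 (depth 3)
44: right child of 43 (depth 5)
31: right child of 26 (depth 5)
33: left child of 39 (depth 4)
65: right child of 44 (depth 6)
36: right child of 33 (depth 5)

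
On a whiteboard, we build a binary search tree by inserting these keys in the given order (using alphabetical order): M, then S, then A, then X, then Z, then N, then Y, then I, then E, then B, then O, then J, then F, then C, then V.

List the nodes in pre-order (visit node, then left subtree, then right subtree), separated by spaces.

M A I E B C F J S N O X V Z Y

Insert M: tree is empty, so M becomes the root.
Insert S: S > M → go right. Place as right child of M.
Insert A: A < M → go left. Place as left child of M.
Insert X: X > M → go right; X > S → go right. Place as right child of S.
Insert Z: Z > M → go right; Z > S → go right; Z > X → go right. Place as right child of X.
Insert N: N > M → go right; N < S → go left. Place as left child of S.
Insert Y: Y > M → go right; Y > S → go right; Y > X → go right; Y < Z → go left. Place as left child of Z.
Insert I: I < M → go left; I > A → go right. Place as right child of A.
Insert E: E < M → go left; E > A → go right; E < I → go left. Place as left child of I.
Insert B: B < M → go left; B > A → go right; B < I → go left; B < E → go left. Place as left child of E.
Insert O: O > M → go right; O < S → go left; O > N → go right. Place as right child of N.
Insert J: J < M → go left; J > A → go right; J > I → go right. Place as right child of I.
Insert F: F < M → go left; F > A → go right; F < I → go left; F > E → go right. Place as right child of E.
Insert C: C < M → go left; C > A → go right; C < I → go left; C < E → go left; C > B → go right. Place as right child of B.
Insert V: V > M → go right; V > S → go right; V < X → go left. Place as left child of X.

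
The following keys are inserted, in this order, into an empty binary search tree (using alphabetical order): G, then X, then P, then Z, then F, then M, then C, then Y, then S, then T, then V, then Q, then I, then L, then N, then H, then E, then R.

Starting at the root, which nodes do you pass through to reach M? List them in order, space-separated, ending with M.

G X P M

Insert G: tree is empty, so G becomes the root.
Insert X: X > G → go right. Place as right child of G.
Insert P: P > G → go right; P < X → go left. Place as left child of X.
Insert Z: Z > G → go right; Z > X → go right. Place as right child of X.
Insert F: F < G → go left. Place as left child of G.
Insert M: M > G → go right; M < X → go left; M < P → go left. Place as left child of P.
Insert C: C < G → go left; C < F → go left. Place as left child of F.
Insert Y: Y > G → go right; Y > X → go right; Y < Z → go left. Place as left child of Z.
Insert S: S > G → go right; S < X → go left; S > P → go right. Place as right child of P.
Insert T: T > G → go right; T < X → go left; T > P → go right; T > S → go right. Place as right child of S.
Insert V: V > G → go right; V < X → go left; V > P → go right; V > S → go right; V > T → go right. Place as right child of T.
Insert Q: Q > G → go right; Q < X → go left; Q > P → go right; Q < S → go left. Place as left child of S.
Insert I: I > G → go right; I < X → go left; I < P → go left; I < M → go left. Place as left child of M.
Insert L: L > G → go right; L < X → go left; L < P → go left; L < M → go left; L > I → go right. Place as right child of I.
Insert N: N > G → go right; N < X → go left; N < P → go left; N > M → go right. Place as right child of M.
Insert H: H > G → go right; H < X → go left; H < P → go left; H < M → go left; H < I → go left. Place as left child of I.
Insert E: E < G → go left; E < F → go left; E > C → go right. Place as right child of C.
Insert R: R > G → go right; R < X → go left; R > P → go right; R < S → go left; R > Q → go right. Place as right child of Q.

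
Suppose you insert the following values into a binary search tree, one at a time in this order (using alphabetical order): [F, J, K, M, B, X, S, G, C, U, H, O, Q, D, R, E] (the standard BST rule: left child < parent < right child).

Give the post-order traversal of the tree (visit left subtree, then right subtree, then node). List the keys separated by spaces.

Insert F: tree is empty, so F becomes the root.
Insert J: J > F → go right. Place as right child of F.
Insert K: K > F → go right; K > J → go right. Place as right child of J.
Insert M: M > F → go right; M > J → go right; M > K → go right. Place as right child of K.
Insert B: B < F → go left. Place as left child of F.
Insert X: X > F → go right; X > J → go right; X > K → go right; X > M → go right. Place as right child of M.
Insert S: S > F → go right; S > J → go right; S > K → go right; S > M → go right; S < X → go left. Place as left child of X.
Insert G: G > F → go right; G < J → go left. Place as left child of J.
Insert C: C < F → go left; C > B → go right. Place as right child of B.
Insert U: U > F → go right; U > J → go right; U > K → go right; U > M → go right; U < X → go left; U > S → go right. Place as right child of S.
Insert H: H > F → go right; H < J → go left; H > G → go right. Place as right child of G.
Insert O: O > F → go right; O > J → go right; O > K → go right; O > M → go right; O < X → go left; O < S → go left. Place as left child of S.
Insert Q: Q > F → go right; Q > J → go right; Q > K → go right; Q > M → go right; Q < X → go left; Q < S → go left; Q > O → go right. Place as right child of O.
Insert D: D < F → go left; D > B → go right; D > C → go right. Place as right child of C.
Insert R: R > F → go right; R > J → go right; R > K → go right; R > M → go right; R < X → go left; R < S → go left; R > O → go right; R > Q → go right. Place as right child of Q.
Insert E: E < F → go left; E > B → go right; E > C → go right; E > D → go right. Place as right child of D.

E D C B H G R Q O U S X M K J F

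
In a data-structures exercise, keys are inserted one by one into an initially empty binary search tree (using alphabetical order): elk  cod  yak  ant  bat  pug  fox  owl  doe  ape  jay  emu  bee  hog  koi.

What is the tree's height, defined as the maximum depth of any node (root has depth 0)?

elk: root
cod: left child of elk (depth 1)
yak: right child of elk (depth 1)
ant: left child of cod (depth 2)
bat: right child of ant (depth 3)
pug: left child of yak (depth 2)
fox: left child of pug (depth 3)
owl: right child of fox (depth 4)
doe: right child of cod (depth 2)
ape: left child of bat (depth 4)
jay: left child of owl (depth 5)
emu: left child of fox (depth 4)
bee: right child of bat (depth 4)
hog: left child of jay (depth 6)
koi: right child of jay (depth 6)

The deepest node is hog at depth 6.

6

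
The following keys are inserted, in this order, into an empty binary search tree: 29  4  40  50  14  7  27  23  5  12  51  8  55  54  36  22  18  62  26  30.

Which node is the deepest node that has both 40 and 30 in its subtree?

Insert 29: tree is empty, so 29 becomes the root.
Insert 4: 4 < 29 → go left. Place as left child of 29.
Insert 40: 40 > 29 → go right. Place as right child of 29.
Insert 50: 50 > 29 → go right; 50 > 40 → go right. Place as right child of 40.
Insert 14: 14 < 29 → go left; 14 > 4 → go right. Place as right child of 4.
Insert 7: 7 < 29 → go left; 7 > 4 → go right; 7 < 14 → go left. Place as left child of 14.
Insert 27: 27 < 29 → go left; 27 > 4 → go right; 27 > 14 → go right. Place as right child of 14.
Insert 23: 23 < 29 → go left; 23 > 4 → go right; 23 > 14 → go right; 23 < 27 → go left. Place as left child of 27.
Insert 5: 5 < 29 → go left; 5 > 4 → go right; 5 < 14 → go left; 5 < 7 → go left. Place as left child of 7.
Insert 12: 12 < 29 → go left; 12 > 4 → go right; 12 < 14 → go left; 12 > 7 → go right. Place as right child of 7.
Insert 51: 51 > 29 → go right; 51 > 40 → go right; 51 > 50 → go right. Place as right child of 50.
Insert 8: 8 < 29 → go left; 8 > 4 → go right; 8 < 14 → go left; 8 > 7 → go right; 8 < 12 → go left. Place as left child of 12.
Insert 55: 55 > 29 → go right; 55 > 40 → go right; 55 > 50 → go right; 55 > 51 → go right. Place as right child of 51.
Insert 54: 54 > 29 → go right; 54 > 40 → go right; 54 > 50 → go right; 54 > 51 → go right; 54 < 55 → go left. Place as left child of 55.
Insert 36: 36 > 29 → go right; 36 < 40 → go left. Place as left child of 40.
Insert 22: 22 < 29 → go left; 22 > 4 → go right; 22 > 14 → go right; 22 < 27 → go left; 22 < 23 → go left. Place as left child of 23.
Insert 18: 18 < 29 → go left; 18 > 4 → go right; 18 > 14 → go right; 18 < 27 → go left; 18 < 23 → go left; 18 < 22 → go left. Place as left child of 22.
Insert 62: 62 > 29 → go right; 62 > 40 → go right; 62 > 50 → go right; 62 > 51 → go right; 62 > 55 → go right. Place as right child of 55.
Insert 26: 26 < 29 → go left; 26 > 4 → go right; 26 > 14 → go right; 26 < 27 → go left; 26 > 23 → go right. Place as right child of 23.
Insert 30: 30 > 29 → go right; 30 < 40 → go left; 30 < 36 → go left. Place as left child of 36.

Path to 40: 29 → 40
Path to 30: 29 → 40 → 36 → 30
40 lies on both paths and is an ancestor of the other node.

40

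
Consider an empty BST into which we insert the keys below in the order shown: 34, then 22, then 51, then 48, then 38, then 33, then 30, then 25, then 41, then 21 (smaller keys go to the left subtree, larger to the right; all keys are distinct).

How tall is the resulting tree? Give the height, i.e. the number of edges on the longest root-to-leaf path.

4

Insert 34: tree is empty, so 34 becomes the root.
Insert 22: 22 < 34 → go left. Place as left child of 34.
Insert 51: 51 > 34 → go right. Place as right child of 34.
Insert 48: 48 > 34 → go right; 48 < 51 → go left. Place as left child of 51.
Insert 38: 38 > 34 → go right; 38 < 51 → go left; 38 < 48 → go left. Place as left child of 48.
Insert 33: 33 < 34 → go left; 33 > 22 → go right. Place as right child of 22.
Insert 30: 30 < 34 → go left; 30 > 22 → go right; 30 < 33 → go left. Place as left child of 33.
Insert 25: 25 < 34 → go left; 25 > 22 → go right; 25 < 33 → go left; 25 < 30 → go left. Place as left child of 30.
Insert 41: 41 > 34 → go right; 41 < 51 → go left; 41 < 48 → go left; 41 > 38 → go right. Place as right child of 38.
Insert 21: 21 < 34 → go left; 21 < 22 → go left. Place as left child of 22.

The deepest node is 25 at depth 4.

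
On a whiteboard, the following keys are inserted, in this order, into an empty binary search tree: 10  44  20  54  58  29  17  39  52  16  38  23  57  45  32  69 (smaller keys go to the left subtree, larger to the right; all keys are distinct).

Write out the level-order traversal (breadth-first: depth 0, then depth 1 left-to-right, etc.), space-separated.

10: root
44: right child of 10 (depth 1)
20: left child of 44 (depth 2)
54: right child of 44 (depth 2)
58: right child of 54 (depth 3)
29: right child of 20 (depth 3)
17: left child of 20 (depth 3)
39: right child of 29 (depth 4)
52: left child of 54 (depth 3)
16: left child of 17 (depth 4)
38: left child of 39 (depth 5)
23: left child of 29 (depth 4)
57: left child of 58 (depth 4)
45: left child of 52 (depth 4)
32: left child of 38 (depth 6)
69: right child of 58 (depth 4)

10 44 20 54 17 29 52 58 16 23 39 45 57 69 38 32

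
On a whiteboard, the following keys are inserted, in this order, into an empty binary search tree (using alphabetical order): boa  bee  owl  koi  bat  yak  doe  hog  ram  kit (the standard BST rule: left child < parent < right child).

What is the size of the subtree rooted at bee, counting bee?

2

boa: root
bee: left child of boa (depth 1)
owl: right child of boa (depth 1)
koi: left child of owl (depth 2)
bat: left child of bee (depth 2)
yak: right child of owl (depth 2)
doe: left child of koi (depth 3)
hog: right child of doe (depth 4)
ram: left child of yak (depth 3)
kit: right child of hog (depth 5)

Subtree rooted at bee contains: bee, bat — 2 nodes.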